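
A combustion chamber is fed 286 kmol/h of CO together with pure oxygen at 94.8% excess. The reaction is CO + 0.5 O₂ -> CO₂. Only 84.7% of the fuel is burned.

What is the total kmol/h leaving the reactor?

Stoichiometric O₂ = 0.5 × 286 = 143 kmol/h; O₂ fed = 143 × 1.948 = 278.6 kmol/h.
Fuel reacted = 0.847 × 286 → ξ = 242.2 kmol/h.
Outlet (n = n₀ + ν ξ):
  CO: 286 − 1(242.2) = 43.76
  O₂: 278.6 − 0.5(242.2) = 157.4
  CO₂: 0 + 1(242.2) = 242.2
Total out = 43.76 + 157.4 + 242.2 = 443.4 kmol/h.

443 kmol/h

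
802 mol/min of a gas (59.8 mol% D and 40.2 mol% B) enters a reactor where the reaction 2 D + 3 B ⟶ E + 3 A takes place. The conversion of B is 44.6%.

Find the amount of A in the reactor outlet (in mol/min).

B reacted = 0.446 × 322.4 = 143.8 mol/min; ν_B = −3, so ξ = 143.8/3 = 47.93 mol/min.
Outlet amounts (n = n₀ + ν ξ):
  D: 479.6 − 2(47.93) = 383.7
  B: 322.4 − 3(47.93) = 178.6
  E: 0 + 1(47.93) = 47.93
  A: 0 + 3(47.93) = 143.8

144 mol/min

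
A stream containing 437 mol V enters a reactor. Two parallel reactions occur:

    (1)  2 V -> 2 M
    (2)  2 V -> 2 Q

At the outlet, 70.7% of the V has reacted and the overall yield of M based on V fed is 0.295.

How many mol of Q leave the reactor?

Yield of M: 2ξ₁ / 437 = 0.295 → ξ₁ = 64.46 mol.
Conversion of V: 2ξ₁ + 2ξ₂ = 0.707 × 437 = 309 → ξ₂ = 90.02 mol.
Outlet amounts (n = n₀ + Σ ν·ξ):
  V: 437 − 2(64.46) − 2(90.02) = 128
  M: 0 + 2(64.46) = 128.9
  Q: 0 + 2(90.02) = 180

180 mol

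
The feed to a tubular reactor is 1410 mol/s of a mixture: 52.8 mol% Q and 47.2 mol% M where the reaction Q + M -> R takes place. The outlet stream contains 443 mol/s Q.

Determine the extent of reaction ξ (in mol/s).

For Q: n = n₀ − 1ξ → 443 = 744.5 − 1ξ, giving ξ = 301.5 mol/s.
Outlet amounts (n = n₀ + ν ξ):
  Q: 744.5 − 1(301.5) = 443
  M: 665.5 − 1(301.5) = 364
  R: 0 + 1(301.5) = 301.5

ξ = 301 mol/s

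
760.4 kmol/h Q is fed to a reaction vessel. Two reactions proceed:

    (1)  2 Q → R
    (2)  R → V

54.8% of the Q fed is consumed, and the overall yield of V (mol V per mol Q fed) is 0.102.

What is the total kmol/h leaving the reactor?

552 kmol/h

Conversion of Q: Q consumed = 2ξ₁ = 0.548 × 760.4 → ξ₁ = 208.3 kmol/h.
Yield of V: 1ξ₂ / 760.4 = 0.102 → ξ₂ = 77.56 kmol/h.
Outlet amounts (n = n₀ + Σ ν·ξ):
  Q: 760.4 − 2(208.3) = 343.7
  R: 0 + 1(208.3) − 1(77.56) = 130.8
  V: 0 + 1(77.56) = 77.56
Total out = 343.7 + 130.8 + 77.56 = 552.1 kmol/h.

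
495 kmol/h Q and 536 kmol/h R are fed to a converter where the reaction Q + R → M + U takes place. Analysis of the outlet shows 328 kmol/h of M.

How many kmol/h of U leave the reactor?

328 kmol/h

For M: n = n₀ + 1ξ → 328 = 0 + 1ξ, giving ξ = 328 kmol/h.
Outlet amounts (n = n₀ + ν ξ):
  Q: 495 − 1(328) = 167
  R: 536 − 1(328) = 208
  M: 0 + 1(328) = 328
  U: 0 + 1(328) = 328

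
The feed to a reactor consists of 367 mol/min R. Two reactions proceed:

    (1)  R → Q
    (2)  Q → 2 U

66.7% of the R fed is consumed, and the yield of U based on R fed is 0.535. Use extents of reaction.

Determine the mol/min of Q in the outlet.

147 mol/min

Conversion of R: R consumed = 1ξ₁ = 0.667 × 367 → ξ₁ = 244.8 mol/min.
Yield of U: 2ξ₂ / 367 = 0.535 → ξ₂ = 98.17 mol/min.
Outlet amounts (n = n₀ + Σ ν·ξ):
  R: 367 − 1(244.8) = 122.2
  Q: 0 + 1(244.8) − 1(98.17) = 146.6
  U: 0 + 2(98.17) = 196.3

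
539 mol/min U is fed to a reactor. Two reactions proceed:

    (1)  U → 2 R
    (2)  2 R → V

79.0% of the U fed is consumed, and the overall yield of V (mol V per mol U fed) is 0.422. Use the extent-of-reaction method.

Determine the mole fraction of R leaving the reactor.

0.538

Conversion of U: U consumed = 1ξ₁ = 0.79 × 539 → ξ₁ = 425.8 mol/min.
Yield of V: 1ξ₂ / 539 = 0.422 → ξ₂ = 227.5 mol/min.
Outlet amounts (n = n₀ + Σ ν·ξ):
  U: 539 − 1(425.8) = 113.2
  R: 0 + 2(425.8) − 2(227.5) = 396.7
  V: 0 + 1(227.5) = 227.5
Total out = 737.4 mol/min; y_R = 396.7 / 737.4 = 0.538.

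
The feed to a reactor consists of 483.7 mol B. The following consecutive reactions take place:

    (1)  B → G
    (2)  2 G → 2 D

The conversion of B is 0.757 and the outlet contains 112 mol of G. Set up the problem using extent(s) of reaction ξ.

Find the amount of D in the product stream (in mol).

254 mol

Conversion of B: B consumed = 1ξ₁ = 0.757 × 483.7 → ξ₁ = 366.2 mol.
G balance: n_G = 0 + 1ξ₁ − 2ξ₂ = 112 → ξ₂ = (1·366.2 − 112)/2 = 127.1 mol.
Outlet amounts (n = n₀ + Σ ν·ξ):
  B: 483.7 − 1(366.2) = 117.5
  G: 0 + 1(366.2) − 2(127.1) = 112
  D: 0 + 2(127.1) = 254.2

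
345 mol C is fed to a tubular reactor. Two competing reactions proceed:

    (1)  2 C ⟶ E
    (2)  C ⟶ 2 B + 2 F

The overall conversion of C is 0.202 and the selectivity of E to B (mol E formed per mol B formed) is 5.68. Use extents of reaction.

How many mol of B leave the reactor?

Conversion of C: C consumed = 0.202 × 345 = 69.69 mol = 2ξ₁ + 1ξ₂.
Selectivity: 1ξ₁ / (2ξ₂) = 5.68 → ξ₁ = 11.36 ξ₂.
Substitute: (2·11.36 + 1) ξ₂ = 69.69 → ξ₂ = 2.938 mol, ξ₁ = 33.38 mol.
Outlet amounts (n = n₀ + Σ ν·ξ):
  C: 345 − 2(33.38) − 1(2.938) = 275.3
  E: 0 + 1(33.38) = 33.38
  B: 0 + 2(2.938) = 5.876
  F: 0 + 2(2.938) = 5.876

5.88 mol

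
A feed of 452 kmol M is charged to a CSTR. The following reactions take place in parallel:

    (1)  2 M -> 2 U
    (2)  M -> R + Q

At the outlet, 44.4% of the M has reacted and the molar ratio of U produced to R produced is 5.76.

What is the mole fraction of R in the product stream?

Conversion of M: M consumed = 0.444 × 452 = 200.7 kmol = 2ξ₁ + 1ξ₂.
Selectivity: 2ξ₁ / (1ξ₂) = 5.76 → ξ₁ = 2.88 ξ₂.
Substitute: (2·2.88 + 1) ξ₂ = 200.7 → ξ₂ = 29.69 kmol, ξ₁ = 85.5 kmol.
Outlet amounts (n = n₀ + Σ ν·ξ):
  M: 452 − 2(85.5) − 1(29.69) = 251.3
  U: 0 + 2(85.5) = 171
  R: 0 + 1(29.69) = 29.69
  Q: 0 + 1(29.69) = 29.69
Total out = 481.7 kmol; y_R = 29.69 / 481.7 = 0.06163.

0.0616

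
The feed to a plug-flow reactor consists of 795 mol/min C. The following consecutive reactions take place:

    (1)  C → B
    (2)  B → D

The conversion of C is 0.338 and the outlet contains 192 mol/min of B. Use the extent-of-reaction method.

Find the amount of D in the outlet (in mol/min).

Conversion of C: C consumed = 1ξ₁ = 0.338 × 795 → ξ₁ = 268.7 mol/min.
B balance: n_B = 0 + 1ξ₁ − 1ξ₂ = 192 → ξ₂ = (1·268.7 − 192)/1 = 76.71 mol/min.
Outlet amounts (n = n₀ + Σ ν·ξ):
  C: 795 − 1(268.7) = 526.3
  B: 0 + 1(268.7) − 1(76.71) = 192
  D: 0 + 1(76.71) = 76.71

76.7 mol/min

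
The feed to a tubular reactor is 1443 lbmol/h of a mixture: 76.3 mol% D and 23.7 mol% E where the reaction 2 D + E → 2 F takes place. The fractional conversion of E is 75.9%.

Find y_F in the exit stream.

0.439

E reacted = 0.759 × 342 = 259.6 lbmol/h; ν_E = −1, so ξ = 259.6/1 = 259.6 lbmol/h.
Outlet amounts (n = n₀ + ν ξ):
  D: 1101 − 2(259.6) = 581.9
  E: 342 − 1(259.6) = 82.42
  F: 0 + 2(259.6) = 519.1
Total out = 1183 lbmol/h; y_F = 519.1 / 1183 = 0.4387.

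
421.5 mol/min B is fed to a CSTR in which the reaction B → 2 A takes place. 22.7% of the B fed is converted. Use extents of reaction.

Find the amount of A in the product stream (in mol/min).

191 mol/min

B reacted = 0.227 × 421.5 = 95.68 mol/min; ν_B = −1, so ξ = 95.68/1 = 95.68 mol/min.
Outlet amounts (n = n₀ + ν ξ):
  B: 421.5 − 1(95.68) = 325.8
  A: 0 + 2(95.68) = 191.4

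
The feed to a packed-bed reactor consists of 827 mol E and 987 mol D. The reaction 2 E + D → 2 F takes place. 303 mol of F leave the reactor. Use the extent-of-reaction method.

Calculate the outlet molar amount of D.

For F: n = n₀ + 2ξ → 303 = 0 + 2ξ, giving ξ = 151.5 mol.
Outlet amounts (n = n₀ + ν ξ):
  E: 827 − 2(151.5) = 524
  D: 987 − 1(151.5) = 835.5
  F: 0 + 2(151.5) = 303

836 mol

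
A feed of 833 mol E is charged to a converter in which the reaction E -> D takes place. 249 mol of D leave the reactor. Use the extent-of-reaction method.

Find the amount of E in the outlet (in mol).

584 mol

For D: n = n₀ + 1ξ → 249 = 0 + 1ξ, giving ξ = 249 mol.
Outlet amounts (n = n₀ + ν ξ):
  E: 833 − 1(249) = 584
  D: 0 + 1(249) = 249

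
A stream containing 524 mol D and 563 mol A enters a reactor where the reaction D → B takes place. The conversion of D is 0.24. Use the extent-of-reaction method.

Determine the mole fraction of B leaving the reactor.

0.116

D reacted = 0.24 × 524 = 125.8 mol; ν_D = −1, so ξ = 125.8/1 = 125.8 mol.
Outlet amounts (n = n₀ + ν ξ):
  D: 524 − 1(125.8) = 398.2
  B: 0 + 1(125.8) = 125.8
  A: 563 (inert)
Total out = 1087 mol; y_B = 125.8 / 1087 = 0.1157.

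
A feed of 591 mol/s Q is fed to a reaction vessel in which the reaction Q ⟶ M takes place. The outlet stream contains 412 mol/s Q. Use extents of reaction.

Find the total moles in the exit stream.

591 mol/s

For Q: n = n₀ − 1ξ → 412 = 591 − 1ξ, giving ξ = 179 mol/s.
Outlet amounts (n = n₀ + ν ξ):
  Q: 591 − 1(179) = 412
  M: 0 + 1(179) = 179
Total out = 412 + 179 = 591 mol/s.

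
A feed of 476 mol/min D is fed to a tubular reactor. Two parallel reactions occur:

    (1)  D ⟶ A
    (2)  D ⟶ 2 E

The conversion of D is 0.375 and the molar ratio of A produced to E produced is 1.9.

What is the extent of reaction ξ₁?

Conversion of D: D consumed = 0.375 × 476 = 178.5 mol/min = 1ξ₁ + 1ξ₂.
Selectivity: 1ξ₁ / (2ξ₂) = 1.9 → ξ₁ = 3.8 ξ₂.
Substitute: (1·3.8 + 1) ξ₂ = 178.5 → ξ₂ = 37.19 mol/min, ξ₁ = 141.3 mol/min.
Outlet amounts (n = n₀ + Σ ν·ξ):
  D: 476 − 1(141.3) − 1(37.19) = 297.5
  A: 0 + 1(141.3) = 141.3
  E: 0 + 2(37.19) = 74.38

ξ₁ = 141 mol/min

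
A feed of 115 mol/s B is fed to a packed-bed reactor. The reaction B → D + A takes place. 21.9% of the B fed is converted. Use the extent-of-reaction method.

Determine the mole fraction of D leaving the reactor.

B reacted = 0.219 × 115 = 25.18 mol/s; ν_B = −1, so ξ = 25.18/1 = 25.18 mol/s.
Outlet amounts (n = n₀ + ν ξ):
  B: 115 − 1(25.18) = 89.81
  D: 0 + 1(25.18) = 25.18
  A: 0 + 1(25.18) = 25.18
Total out = 140.2 mol/s; y_D = 25.18 / 140.2 = 0.1797.

0.18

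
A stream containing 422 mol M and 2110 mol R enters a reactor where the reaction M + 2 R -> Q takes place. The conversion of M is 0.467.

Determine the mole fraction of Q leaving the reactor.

M reacted = 0.467 × 422 = 197.1 mol; ν_M = −1, so ξ = 197.1/1 = 197.1 mol.
Outlet amounts (n = n₀ + ν ξ):
  M: 422 − 1(197.1) = 224.9
  R: 2110 − 2(197.1) = 1716
  Q: 0 + 1(197.1) = 197.1
Total out = 2138 mol; y_Q = 197.1 / 2138 = 0.09218.

0.0922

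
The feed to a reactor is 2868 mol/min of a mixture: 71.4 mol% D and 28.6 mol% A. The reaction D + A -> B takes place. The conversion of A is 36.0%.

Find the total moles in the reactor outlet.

A reacted = 0.36 × 820.2 = 295.3 mol/min; ν_A = −1, so ξ = 295.3/1 = 295.3 mol/min.
Outlet amounts (n = n₀ + ν ξ):
  D: 2048 − 1(295.3) = 1752
  A: 820.2 − 1(295.3) = 525
  B: 0 + 1(295.3) = 295.3
Total out = 1752 + 525 + 295.3 = 2573 mol/min.

2570 mol/min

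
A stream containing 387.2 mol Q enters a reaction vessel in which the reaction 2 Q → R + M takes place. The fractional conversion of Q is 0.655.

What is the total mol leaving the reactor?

Q reacted = 0.655 × 387.2 = 253.6 mol; ν_Q = −2, so ξ = 253.6/2 = 126.8 mol.
Outlet amounts (n = n₀ + ν ξ):
  Q: 387.2 − 2(126.8) = 133.6
  R: 0 + 1(126.8) = 126.8
  M: 0 + 1(126.8) = 126.8
Total out = 133.6 + 126.8 + 126.8 = 387.2 mol.

387 mol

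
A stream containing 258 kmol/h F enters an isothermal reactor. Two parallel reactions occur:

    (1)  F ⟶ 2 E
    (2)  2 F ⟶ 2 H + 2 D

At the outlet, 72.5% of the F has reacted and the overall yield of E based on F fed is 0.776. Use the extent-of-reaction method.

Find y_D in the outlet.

0.195

Yield of E: 2ξ₁ / 258 = 0.776 → ξ₁ = 100.1 kmol/h.
Conversion of F: 1ξ₁ + 2ξ₂ = 0.725 × 258 = 187 → ξ₂ = 43.47 kmol/h.
Outlet amounts (n = n₀ + Σ ν·ξ):
  F: 258 − 1(100.1) − 2(43.47) = 70.95
  E: 0 + 2(100.1) = 200.2
  H: 0 + 2(43.47) = 86.95
  D: 0 + 2(43.47) = 86.95
Total out = 445 kmol/h; y_D = 86.95 / 445 = 0.1954.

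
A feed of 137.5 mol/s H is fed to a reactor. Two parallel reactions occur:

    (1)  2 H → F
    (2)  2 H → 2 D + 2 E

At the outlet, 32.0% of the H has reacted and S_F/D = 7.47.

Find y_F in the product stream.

Conversion of H: H consumed = 0.32 × 137.5 = 44 mol/s = 2ξ₁ + 2ξ₂.
Selectivity: 1ξ₁ / (2ξ₂) = 7.47 → ξ₁ = 14.94 ξ₂.
Substitute: (2·14.94 + 2) ξ₂ = 44 → ξ₂ = 1.38 mol/s, ξ₁ = 20.62 mol/s.
Outlet amounts (n = n₀ + Σ ν·ξ):
  H: 137.5 − 2(20.62) − 2(1.38) = 93.5
  F: 0 + 1(20.62) = 20.62
  D: 0 + 2(1.38) = 2.76
  E: 0 + 2(1.38) = 2.76
Total out = 119.6 mol/s; y_F = 20.62 / 119.6 = 0.1723.

0.172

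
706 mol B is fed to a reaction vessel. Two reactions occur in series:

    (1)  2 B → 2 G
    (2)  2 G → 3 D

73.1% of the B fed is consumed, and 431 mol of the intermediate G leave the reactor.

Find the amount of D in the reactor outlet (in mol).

Conversion of B: B consumed = 2ξ₁ = 0.731 × 706 → ξ₁ = 258 mol.
G balance: n_G = 0 + 2ξ₁ − 2ξ₂ = 431 → ξ₂ = (2·258 − 431)/2 = 42.54 mol.
Outlet amounts (n = n₀ + Σ ν·ξ):
  B: 706 − 2(258) = 189.9
  G: 0 + 2(258) − 2(42.54) = 431
  D: 0 + 3(42.54) = 127.6

128 mol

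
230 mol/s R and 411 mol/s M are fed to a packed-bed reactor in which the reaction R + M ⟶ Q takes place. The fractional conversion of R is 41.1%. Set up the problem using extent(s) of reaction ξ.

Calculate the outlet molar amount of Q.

R reacted = 0.411 × 230 = 94.53 mol/s; ν_R = −1, so ξ = 94.53/1 = 94.53 mol/s.
Outlet amounts (n = n₀ + ν ξ):
  R: 230 − 1(94.53) = 135.5
  M: 411 − 1(94.53) = 316.5
  Q: 0 + 1(94.53) = 94.53

94.5 mol/s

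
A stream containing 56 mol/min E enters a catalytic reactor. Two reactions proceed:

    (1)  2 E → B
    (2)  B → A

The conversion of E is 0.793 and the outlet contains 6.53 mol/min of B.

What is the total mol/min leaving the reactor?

Conversion of E: E consumed = 2ξ₁ = 0.793 × 56 → ξ₁ = 22.2 mol/min.
B balance: n_B = 0 + 1ξ₁ − 1ξ₂ = 6.53 → ξ₂ = (1·22.2 − 6.53)/1 = 15.67 mol/min.
Outlet amounts (n = n₀ + Σ ν·ξ):
  E: 56 − 2(22.2) = 11.59
  B: 0 + 1(22.2) − 1(15.67) = 6.53
  A: 0 + 1(15.67) = 15.67
Total out = 11.59 + 6.53 + 15.67 = 33.8 mol/min.

33.8 mol/min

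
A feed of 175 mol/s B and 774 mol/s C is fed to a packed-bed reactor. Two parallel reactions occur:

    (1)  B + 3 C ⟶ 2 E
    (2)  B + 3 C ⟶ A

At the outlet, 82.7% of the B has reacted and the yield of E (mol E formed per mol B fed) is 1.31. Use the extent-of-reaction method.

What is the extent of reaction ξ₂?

Yield of E: 2ξ₁ / 175 = 1.31 → ξ₁ = 114.6 mol/s.
Conversion of B: 1ξ₁ + 1ξ₂ = 0.827 × 175 = 144.7 → ξ₂ = 30.1 mol/s.
Outlet amounts (n = n₀ + Σ ν·ξ):
  B: 175 − 1(114.6) − 1(30.1) = 30.28
  C: 774 − 3(114.6) − 3(30.1) = 339.8
  E: 0 + 2(114.6) = 229.2
  A: 0 + 1(30.1) = 30.1

ξ₂ = 30.1 mol/s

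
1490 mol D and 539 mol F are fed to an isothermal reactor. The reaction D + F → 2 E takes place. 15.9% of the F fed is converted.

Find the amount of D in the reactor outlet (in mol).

F reacted = 0.159 × 539 = 85.7 mol; ν_F = −1, so ξ = 85.7/1 = 85.7 mol.
Outlet amounts (n = n₀ + ν ξ):
  D: 1490 − 1(85.7) = 1404
  F: 539 − 1(85.7) = 453.3
  E: 0 + 2(85.7) = 171.4

1400 mol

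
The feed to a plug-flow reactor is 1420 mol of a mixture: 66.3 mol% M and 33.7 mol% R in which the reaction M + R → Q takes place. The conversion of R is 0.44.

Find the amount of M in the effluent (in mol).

731 mol

R reacted = 0.44 × 478.5 = 210.6 mol; ν_R = −1, so ξ = 210.6/1 = 210.6 mol.
Outlet amounts (n = n₀ + ν ξ):
  M: 941.5 − 1(210.6) = 730.9
  R: 478.5 − 1(210.6) = 268
  Q: 0 + 1(210.6) = 210.6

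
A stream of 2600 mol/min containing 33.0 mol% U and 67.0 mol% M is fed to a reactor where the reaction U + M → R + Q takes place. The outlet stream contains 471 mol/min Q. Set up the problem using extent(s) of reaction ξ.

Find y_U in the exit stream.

For Q: n = n₀ + 1ξ → 471 = 0 + 1ξ, giving ξ = 471 mol/min.
Outlet amounts (n = n₀ + ν ξ):
  U: 858 − 1(471) = 387
  M: 1742 − 1(471) = 1271
  R: 0 + 1(471) = 471
  Q: 0 + 1(471) = 471
Total out = 2600 mol/min; y_U = 387 / 2600 = 0.1488.

0.149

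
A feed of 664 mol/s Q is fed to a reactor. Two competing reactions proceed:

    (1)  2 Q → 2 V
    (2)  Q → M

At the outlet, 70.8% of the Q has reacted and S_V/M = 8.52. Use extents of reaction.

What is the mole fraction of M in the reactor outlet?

Conversion of Q: Q consumed = 0.708 × 664 = 470.1 mol/s = 2ξ₁ + 1ξ₂.
Selectivity: 2ξ₁ / (1ξ₂) = 8.52 → ξ₁ = 4.26 ξ₂.
Substitute: (2·4.26 + 1) ξ₂ = 470.1 → ξ₂ = 49.38 mol/s, ξ₁ = 210.4 mol/s.
Outlet amounts (n = n₀ + Σ ν·ξ):
  Q: 664 − 2(210.4) − 1(49.38) = 193.9
  V: 0 + 2(210.4) = 420.7
  M: 0 + 1(49.38) = 49.38
Total out = 664 mol/s; y_M = 49.38 / 664 = 0.07437.

0.0744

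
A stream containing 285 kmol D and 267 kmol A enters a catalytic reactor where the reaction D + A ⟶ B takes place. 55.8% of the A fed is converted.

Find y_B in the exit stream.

A reacted = 0.558 × 267 = 149 kmol; ν_A = −1, so ξ = 149/1 = 149 kmol.
Outlet amounts (n = n₀ + ν ξ):
  D: 285 − 1(149) = 136
  A: 267 − 1(149) = 118
  B: 0 + 1(149) = 149
Total out = 403 kmol; y_B = 149 / 403 = 0.3697.

0.37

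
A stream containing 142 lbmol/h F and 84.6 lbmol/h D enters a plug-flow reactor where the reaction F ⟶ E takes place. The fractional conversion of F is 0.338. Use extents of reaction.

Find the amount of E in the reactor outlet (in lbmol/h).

F reacted = 0.338 × 142 = 48 lbmol/h; ν_F = −1, so ξ = 48/1 = 48 lbmol/h.
Outlet amounts (n = n₀ + ν ξ):
  F: 142 − 1(48) = 94
  E: 0 + 1(48) = 48
  D: 84.6 (inert)

48 lbmol/h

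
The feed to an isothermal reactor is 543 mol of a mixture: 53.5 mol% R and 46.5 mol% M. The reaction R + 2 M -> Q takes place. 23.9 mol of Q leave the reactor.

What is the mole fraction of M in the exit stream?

0.413

For Q: n = n₀ + 1ξ → 23.9 = 0 + 1ξ, giving ξ = 23.9 mol.
Outlet amounts (n = n₀ + ν ξ):
  R: 290.5 − 1(23.9) = 266.6
  M: 252.5 − 2(23.9) = 204.7
  Q: 0 + 1(23.9) = 23.9
Total out = 495.2 mol; y_M = 204.7 / 495.2 = 0.4134.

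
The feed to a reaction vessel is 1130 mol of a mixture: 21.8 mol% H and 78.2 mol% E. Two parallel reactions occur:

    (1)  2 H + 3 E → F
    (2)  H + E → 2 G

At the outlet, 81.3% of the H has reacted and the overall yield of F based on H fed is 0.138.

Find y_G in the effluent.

Yield of F: 1ξ₁ / 246.3 = 0.138 → ξ₁ = 33.99 mol.
Conversion of H: 2ξ₁ + 1ξ₂ = 0.813 × 246.3 = 200.3 → ξ₂ = 132.3 mol.
Outlet amounts (n = n₀ + Σ ν·ξ):
  H: 246.3 − 2(33.99) − 1(132.3) = 46.07
  E: 883.7 − 3(33.99) − 1(132.3) = 649.4
  F: 0 + 1(33.99) = 33.99
  G: 0 + 2(132.3) = 264.6
Total out = 994 mol; y_G = 264.6 / 994 = 0.2662.

0.266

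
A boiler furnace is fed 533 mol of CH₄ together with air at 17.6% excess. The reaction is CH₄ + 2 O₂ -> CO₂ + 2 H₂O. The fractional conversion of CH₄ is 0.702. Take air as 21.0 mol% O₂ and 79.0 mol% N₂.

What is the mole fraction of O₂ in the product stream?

Stoichiometric O₂ = 2 × 533 = 1066 mol; O₂ fed = 1066 × 1.176 = 1254 mol.
N₂ fed = 1254 × 79/21 = 4716 mol.
Fuel reacted = 0.702 × 533 → ξ = 374.2 mol.
Outlet (n = n₀ + ν ξ):
  CH₄: 533 − 1(374.2) = 158.8
  O₂: 1254 − 2(374.2) = 505.3
  N₂: 4716 (inert)
  CO₂: 0 + 1(374.2) = 374.2
  H₂O: 0 + 2(374.2) = 748.3
Total out = 6503 mol; y_O₂ = 505.3 / 6503 = 0.0777.

0.0777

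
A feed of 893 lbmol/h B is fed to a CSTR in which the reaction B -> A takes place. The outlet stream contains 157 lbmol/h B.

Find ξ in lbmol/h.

ξ = 736 lbmol/h

For B: n = n₀ − 1ξ → 157 = 893 − 1ξ, giving ξ = 736 lbmol/h.
Outlet amounts (n = n₀ + ν ξ):
  B: 893 − 1(736) = 157
  A: 0 + 1(736) = 736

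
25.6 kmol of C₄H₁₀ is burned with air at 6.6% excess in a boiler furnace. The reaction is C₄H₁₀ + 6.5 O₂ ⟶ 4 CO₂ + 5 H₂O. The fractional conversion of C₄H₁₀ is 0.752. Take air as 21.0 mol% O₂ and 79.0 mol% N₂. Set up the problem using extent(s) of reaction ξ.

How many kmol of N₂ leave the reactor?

Stoichiometric O₂ = 6.5 × 25.6 = 166.4 kmol; O₂ fed = 166.4 × 1.066 = 177.4 kmol.
N₂ fed = 177.4 × 79/21 = 667.3 kmol.
Fuel reacted = 0.752 × 25.6 → ξ = 19.25 kmol.
Outlet (n = n₀ + ν ξ):
  C₄H₁₀: 25.6 − 1(19.25) = 6.349
  O₂: 177.4 − 6.5(19.25) = 52.25
  N₂: 667.3 (inert)
  CO₂: 0 + 4(19.25) = 77
  H₂O: 0 + 5(19.25) = 96.26

667 kmol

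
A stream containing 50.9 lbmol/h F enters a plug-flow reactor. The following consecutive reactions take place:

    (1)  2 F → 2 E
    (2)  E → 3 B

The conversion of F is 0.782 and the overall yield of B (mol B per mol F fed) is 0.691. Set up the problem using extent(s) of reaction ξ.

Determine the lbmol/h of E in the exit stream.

Conversion of F: F consumed = 2ξ₁ = 0.782 × 50.9 → ξ₁ = 19.9 lbmol/h.
Yield of B: 3ξ₂ / 50.9 = 0.691 → ξ₂ = 11.72 lbmol/h.
Outlet amounts (n = n₀ + Σ ν·ξ):
  F: 50.9 − 2(19.9) = 11.1
  E: 0 + 2(19.9) − 1(11.72) = 28.08
  B: 0 + 3(11.72) = 35.17

28.1 lbmol/h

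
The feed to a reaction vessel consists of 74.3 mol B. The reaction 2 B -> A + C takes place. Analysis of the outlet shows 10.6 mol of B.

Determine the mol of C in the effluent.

31.8 mol

For B: n = n₀ − 2ξ → 10.6 = 74.3 − 2ξ, giving ξ = 31.85 mol.
Outlet amounts (n = n₀ + ν ξ):
  B: 74.3 − 2(31.85) = 10.6
  A: 0 + 1(31.85) = 31.85
  C: 0 + 1(31.85) = 31.85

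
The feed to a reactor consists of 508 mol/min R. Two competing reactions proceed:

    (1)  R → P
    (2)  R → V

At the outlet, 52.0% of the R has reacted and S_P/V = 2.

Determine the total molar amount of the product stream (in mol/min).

Conversion of R: R consumed = 0.52 × 508 = 264.2 mol/min = 1ξ₁ + 1ξ₂.
Selectivity: 1ξ₁ / (1ξ₂) = 2 → ξ₁ = 2 ξ₂.
Substitute: (1·2 + 1) ξ₂ = 264.2 → ξ₂ = 88.05 mol/min, ξ₁ = 176.1 mol/min.
Outlet amounts (n = n₀ + Σ ν·ξ):
  R: 508 − 1(176.1) − 1(88.05) = 243.8
  P: 0 + 1(176.1) = 176.1
  V: 0 + 1(88.05) = 88.05
Total out = 243.8 + 176.1 + 88.05 = 508 mol/min.

508 mol/min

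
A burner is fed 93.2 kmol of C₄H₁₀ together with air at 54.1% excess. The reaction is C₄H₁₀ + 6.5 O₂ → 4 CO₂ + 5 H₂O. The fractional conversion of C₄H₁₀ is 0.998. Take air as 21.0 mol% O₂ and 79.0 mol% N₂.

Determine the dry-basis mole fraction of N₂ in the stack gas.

0.834

Stoichiometric O₂ = 6.5 × 93.2 = 605.8 kmol; O₂ fed = 605.8 × 1.541 = 933.5 kmol.
N₂ fed = 933.5 × 79/21 = 3512 kmol.
Fuel reacted = 0.998 × 93.2 → ξ = 93.01 kmol.
Outlet (n = n₀ + ν ξ):
  C₄H₁₀: 93.2 − 1(93.01) = 0.1864
  O₂: 933.5 − 6.5(93.01) = 328.9
  N₂: 3512 (inert)
  CO₂: 0 + 4(93.01) = 372.1
  H₂O: 0 + 5(93.01) = 465.1
Dry total = 4213 kmol; y_N₂ (dry) = 3512 / 4213 = 0.8336.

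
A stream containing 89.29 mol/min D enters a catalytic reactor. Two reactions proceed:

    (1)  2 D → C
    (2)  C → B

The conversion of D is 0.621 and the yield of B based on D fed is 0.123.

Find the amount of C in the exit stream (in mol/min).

16.7 mol/min

Conversion of D: D consumed = 2ξ₁ = 0.621 × 89.29 → ξ₁ = 27.72 mol/min.
Yield of B: 1ξ₂ / 89.29 = 0.123 → ξ₂ = 10.98 mol/min.
Outlet amounts (n = n₀ + Σ ν·ξ):
  D: 89.29 − 2(27.72) = 33.84
  C: 0 + 1(27.72) − 1(10.98) = 16.74
  B: 0 + 1(10.98) = 10.98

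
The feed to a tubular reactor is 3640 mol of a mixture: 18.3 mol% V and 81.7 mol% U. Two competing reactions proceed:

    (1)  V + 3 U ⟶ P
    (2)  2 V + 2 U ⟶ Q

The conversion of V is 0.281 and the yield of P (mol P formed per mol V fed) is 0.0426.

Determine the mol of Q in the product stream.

79.4 mol

Yield of P: 1ξ₁ / 666.1 = 0.0426 → ξ₁ = 28.38 mol.
Conversion of V: 1ξ₁ + 2ξ₂ = 0.281 × 666.1 = 187.2 → ξ₂ = 79.4 mol.
Outlet amounts (n = n₀ + Σ ν·ξ):
  V: 666.1 − 1(28.38) − 2(79.4) = 478.9
  U: 2974 − 3(28.38) − 2(79.4) = 2730
  P: 0 + 1(28.38) = 28.38
  Q: 0 + 1(79.4) = 79.4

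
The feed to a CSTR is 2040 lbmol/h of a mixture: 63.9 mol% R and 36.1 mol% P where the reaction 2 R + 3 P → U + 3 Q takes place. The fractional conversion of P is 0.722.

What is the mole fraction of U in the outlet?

0.0951

P reacted = 0.722 × 736.4 = 531.7 lbmol/h; ν_P = −3, so ξ = 531.7/3 = 177.2 lbmol/h.
Outlet amounts (n = n₀ + ν ξ):
  R: 1304 − 2(177.2) = 949.1
  P: 736.4 − 3(177.2) = 204.7
  U: 0 + 1(177.2) = 177.2
  Q: 0 + 3(177.2) = 531.7
Total out = 1863 lbmol/h; y_U = 177.2 / 1863 = 0.09515.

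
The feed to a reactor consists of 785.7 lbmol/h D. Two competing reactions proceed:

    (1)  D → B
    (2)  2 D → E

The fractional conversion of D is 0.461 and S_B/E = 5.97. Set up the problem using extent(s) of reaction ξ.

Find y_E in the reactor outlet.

Conversion of D: D consumed = 0.461 × 785.7 = 362.2 lbmol/h = 1ξ₁ + 2ξ₂.
Selectivity: 1ξ₁ / (1ξ₂) = 5.97 → ξ₁ = 5.97 ξ₂.
Substitute: (1·5.97 + 2) ξ₂ = 362.2 → ξ₂ = 45.45 lbmol/h, ξ₁ = 271.3 lbmol/h.
Outlet amounts (n = n₀ + Σ ν·ξ):
  D: 785.7 − 1(271.3) − 2(45.45) = 423.5
  B: 0 + 1(271.3) = 271.3
  E: 0 + 1(45.45) = 45.45
Total out = 740.3 lbmol/h; y_E = 45.45 / 740.3 = 0.06139.

0.0614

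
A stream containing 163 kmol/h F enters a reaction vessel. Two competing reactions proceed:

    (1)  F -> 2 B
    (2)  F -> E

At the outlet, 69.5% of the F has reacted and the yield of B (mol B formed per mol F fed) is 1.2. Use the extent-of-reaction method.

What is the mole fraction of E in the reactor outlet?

0.0594

Yield of B: 2ξ₁ / 163 = 1.2 → ξ₁ = 97.8 kmol/h.
Conversion of F: 1ξ₁ + 1ξ₂ = 0.695 × 163 = 113.3 → ξ₂ = 15.48 kmol/h.
Outlet amounts (n = n₀ + Σ ν·ξ):
  F: 163 − 1(97.8) − 1(15.48) = 49.72
  B: 0 + 2(97.8) = 195.6
  E: 0 + 1(15.48) = 15.48
Total out = 260.8 kmol/h; y_E = 15.48 / 260.8 = 0.05937.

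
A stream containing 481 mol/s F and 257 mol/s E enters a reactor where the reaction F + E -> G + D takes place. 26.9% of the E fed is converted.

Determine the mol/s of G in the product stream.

69.1 mol/s

E reacted = 0.269 × 257 = 69.13 mol/s; ν_E = −1, so ξ = 69.13/1 = 69.13 mol/s.
Outlet amounts (n = n₀ + ν ξ):
  F: 481 − 1(69.13) = 411.9
  E: 257 − 1(69.13) = 187.9
  G: 0 + 1(69.13) = 69.13
  D: 0 + 1(69.13) = 69.13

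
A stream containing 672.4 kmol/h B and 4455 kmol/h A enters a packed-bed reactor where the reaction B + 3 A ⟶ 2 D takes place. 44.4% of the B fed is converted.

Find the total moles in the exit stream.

4530 kmol/h

B reacted = 0.444 × 672.4 = 298.5 kmol/h; ν_B = −1, so ξ = 298.5/1 = 298.5 kmol/h.
Outlet amounts (n = n₀ + ν ξ):
  B: 672.4 − 1(298.5) = 373.9
  A: 4455 − 3(298.5) = 3559
  D: 0 + 2(298.5) = 597.1
Total out = 373.9 + 3559 + 597.1 = 4530 kmol/h.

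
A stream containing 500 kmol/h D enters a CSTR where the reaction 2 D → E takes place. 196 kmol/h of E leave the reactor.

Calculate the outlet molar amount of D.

For E: n = n₀ + 1ξ → 196 = 0 + 1ξ, giving ξ = 196 kmol/h.
Outlet amounts (n = n₀ + ν ξ):
  D: 500 − 2(196) = 108
  E: 0 + 1(196) = 196

108 kmol/h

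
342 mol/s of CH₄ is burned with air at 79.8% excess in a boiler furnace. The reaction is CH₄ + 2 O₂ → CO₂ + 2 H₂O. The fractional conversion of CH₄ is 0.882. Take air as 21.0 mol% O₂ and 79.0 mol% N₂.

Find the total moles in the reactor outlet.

6200 mol/s

Stoichiometric O₂ = 2 × 342 = 684 mol/s; O₂ fed = 684 × 1.798 = 1230 mol/s.
N₂ fed = 1230 × 79/21 = 4627 mol/s.
Fuel reacted = 0.882 × 342 → ξ = 301.6 mol/s.
Outlet (n = n₀ + ν ξ):
  CH₄: 342 − 1(301.6) = 40.36
  O₂: 1230 − 2(301.6) = 626.5
  N₂: 4627 (inert)
  CO₂: 0 + 1(301.6) = 301.6
  H₂O: 0 + 2(301.6) = 603.3
Total out = 40.36 + 626.5 + 4627 + 301.6 + 603.3 = 6198 mol/s.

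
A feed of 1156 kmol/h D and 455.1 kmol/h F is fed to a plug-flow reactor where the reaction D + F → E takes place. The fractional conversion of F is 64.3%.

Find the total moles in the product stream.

1320 kmol/h

F reacted = 0.643 × 455.1 = 292.6 kmol/h; ν_F = −1, so ξ = 292.6/1 = 292.6 kmol/h.
Outlet amounts (n = n₀ + ν ξ):
  D: 1156 − 1(292.6) = 863.4
  F: 455.1 − 1(292.6) = 162.5
  E: 0 + 1(292.6) = 292.6
Total out = 863.4 + 162.5 + 292.6 = 1318 kmol/h.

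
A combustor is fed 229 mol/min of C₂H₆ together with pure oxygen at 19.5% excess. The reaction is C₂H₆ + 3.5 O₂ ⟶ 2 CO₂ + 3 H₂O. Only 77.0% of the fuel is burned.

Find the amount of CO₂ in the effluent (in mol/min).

353 mol/min

Stoichiometric O₂ = 3.5 × 229 = 801.5 mol/min; O₂ fed = 801.5 × 1.195 = 957.8 mol/min.
Fuel reacted = 0.77 × 229 → ξ = 176.3 mol/min.
Outlet (n = n₀ + ν ξ):
  C₂H₆: 229 − 1(176.3) = 52.67
  O₂: 957.8 − 3.5(176.3) = 340.6
  CO₂: 0 + 2(176.3) = 352.7
  H₂O: 0 + 3(176.3) = 529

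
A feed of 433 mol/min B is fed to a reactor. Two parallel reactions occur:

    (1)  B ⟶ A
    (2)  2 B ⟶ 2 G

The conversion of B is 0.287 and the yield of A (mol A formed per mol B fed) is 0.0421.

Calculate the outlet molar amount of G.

106 mol/min

Yield of A: 1ξ₁ / 433 = 0.0421 → ξ₁ = 18.23 mol/min.
Conversion of B: 1ξ₁ + 2ξ₂ = 0.287 × 433 = 124.3 → ξ₂ = 53.02 mol/min.
Outlet amounts (n = n₀ + Σ ν·ξ):
  B: 433 − 1(18.23) − 2(53.02) = 308.7
  A: 0 + 1(18.23) = 18.23
  G: 0 + 2(53.02) = 106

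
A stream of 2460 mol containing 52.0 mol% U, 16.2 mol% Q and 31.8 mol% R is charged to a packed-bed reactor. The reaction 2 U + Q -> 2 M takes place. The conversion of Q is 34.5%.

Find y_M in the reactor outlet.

0.118

Q reacted = 0.345 × 398.5 = 137.5 mol; ν_Q = −1, so ξ = 137.5/1 = 137.5 mol.
Outlet amounts (n = n₀ + ν ξ):
  U: 1279 − 2(137.5) = 1004
  Q: 398.5 − 1(137.5) = 261
  M: 0 + 2(137.5) = 275
  R: 782.3 (inert)
Total out = 2323 mol; y_M = 275 / 2323 = 0.1184.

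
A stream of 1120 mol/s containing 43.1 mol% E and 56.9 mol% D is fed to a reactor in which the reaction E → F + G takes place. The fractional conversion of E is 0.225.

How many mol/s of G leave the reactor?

109 mol/s

E reacted = 0.225 × 482.7 = 108.6 mol/s; ν_E = −1, so ξ = 108.6/1 = 108.6 mol/s.
Outlet amounts (n = n₀ + ν ξ):
  E: 482.7 − 1(108.6) = 374.1
  F: 0 + 1(108.6) = 108.6
  G: 0 + 1(108.6) = 108.6
  D: 637.3 (inert)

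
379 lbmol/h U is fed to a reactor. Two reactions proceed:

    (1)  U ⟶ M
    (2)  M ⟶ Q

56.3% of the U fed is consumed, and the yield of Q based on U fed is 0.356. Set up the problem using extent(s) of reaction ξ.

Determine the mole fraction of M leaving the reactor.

Conversion of U: U consumed = 1ξ₁ = 0.563 × 379 → ξ₁ = 213.4 lbmol/h.
Yield of Q: 1ξ₂ / 379 = 0.356 → ξ₂ = 134.9 lbmol/h.
Outlet amounts (n = n₀ + Σ ν·ξ):
  U: 379 − 1(213.4) = 165.6
  M: 0 + 1(213.4) − 1(134.9) = 78.45
  Q: 0 + 1(134.9) = 134.9
Total out = 379 lbmol/h; y_M = 78.45 / 379 = 0.207.

0.207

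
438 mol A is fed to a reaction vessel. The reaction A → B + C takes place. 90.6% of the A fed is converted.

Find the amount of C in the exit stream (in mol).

397 mol

A reacted = 0.906 × 438 = 396.8 mol; ν_A = −1, so ξ = 396.8/1 = 396.8 mol.
Outlet amounts (n = n₀ + ν ξ):
  A: 438 − 1(396.8) = 41.17
  B: 0 + 1(396.8) = 396.8
  C: 0 + 1(396.8) = 396.8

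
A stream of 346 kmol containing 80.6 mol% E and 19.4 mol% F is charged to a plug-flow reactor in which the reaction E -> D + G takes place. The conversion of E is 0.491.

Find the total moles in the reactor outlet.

483 kmol

E reacted = 0.491 × 278.9 = 136.9 kmol; ν_E = −1, so ξ = 136.9/1 = 136.9 kmol.
Outlet amounts (n = n₀ + ν ξ):
  E: 278.9 − 1(136.9) = 141.9
  D: 0 + 1(136.9) = 136.9
  G: 0 + 1(136.9) = 136.9
  F: 67.12 (inert)
Total out = 141.9 + 136.9 + 136.9 + 67.12 = 482.9 kmol.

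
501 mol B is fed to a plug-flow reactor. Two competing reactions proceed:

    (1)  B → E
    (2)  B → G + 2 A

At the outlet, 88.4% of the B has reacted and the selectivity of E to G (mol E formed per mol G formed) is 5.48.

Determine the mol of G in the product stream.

68.3 mol

Conversion of B: B consumed = 0.884 × 501 = 442.9 mol = 1ξ₁ + 1ξ₂.
Selectivity: 1ξ₁ / (1ξ₂) = 5.48 → ξ₁ = 5.48 ξ₂.
Substitute: (1·5.48 + 1) ξ₂ = 442.9 → ξ₂ = 68.35 mol, ξ₁ = 374.5 mol.
Outlet amounts (n = n₀ + Σ ν·ξ):
  B: 501 − 1(374.5) − 1(68.35) = 58.12
  E: 0 + 1(374.5) = 374.5
  G: 0 + 1(68.35) = 68.35
  A: 0 + 2(68.35) = 136.7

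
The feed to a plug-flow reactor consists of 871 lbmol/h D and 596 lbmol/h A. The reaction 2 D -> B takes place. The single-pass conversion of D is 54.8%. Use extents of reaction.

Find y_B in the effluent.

D reacted = 0.548 × 871 = 477.3 lbmol/h; ν_D = −2, so ξ = 477.3/2 = 238.7 lbmol/h.
Outlet amounts (n = n₀ + ν ξ):
  D: 871 − 2(238.7) = 393.7
  B: 0 + 1(238.7) = 238.7
  A: 596 (inert)
Total out = 1228 lbmol/h; y_B = 238.7 / 1228 = 0.1943.

0.194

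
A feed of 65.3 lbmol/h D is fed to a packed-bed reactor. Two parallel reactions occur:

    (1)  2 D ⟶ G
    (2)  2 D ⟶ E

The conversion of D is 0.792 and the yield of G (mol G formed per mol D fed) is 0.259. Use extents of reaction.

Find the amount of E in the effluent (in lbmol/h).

8.95 lbmol/h

Yield of G: 1ξ₁ / 65.3 = 0.259 → ξ₁ = 16.91 lbmol/h.
Conversion of D: 2ξ₁ + 2ξ₂ = 0.792 × 65.3 = 51.72 → ξ₂ = 8.946 lbmol/h.
Outlet amounts (n = n₀ + Σ ν·ξ):
  D: 65.3 − 2(16.91) − 2(8.946) = 13.58
  G: 0 + 1(16.91) = 16.91
  E: 0 + 1(8.946) = 8.946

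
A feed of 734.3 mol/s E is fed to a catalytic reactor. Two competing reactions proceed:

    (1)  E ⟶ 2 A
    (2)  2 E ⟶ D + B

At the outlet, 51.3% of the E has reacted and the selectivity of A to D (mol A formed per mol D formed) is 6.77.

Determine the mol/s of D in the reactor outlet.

Conversion of E: E consumed = 0.513 × 734.3 = 376.7 mol/s = 1ξ₁ + 2ξ₂.
Selectivity: 2ξ₁ / (1ξ₂) = 6.77 → ξ₁ = 3.385 ξ₂.
Substitute: (1·3.385 + 2) ξ₂ = 376.7 → ξ₂ = 69.95 mol/s, ξ₁ = 236.8 mol/s.
Outlet amounts (n = n₀ + Σ ν·ξ):
  E: 734.3 − 1(236.8) − 2(69.95) = 357.6
  A: 0 + 2(236.8) = 473.6
  D: 0 + 1(69.95) = 69.95
  B: 0 + 1(69.95) = 69.95

70 mol/s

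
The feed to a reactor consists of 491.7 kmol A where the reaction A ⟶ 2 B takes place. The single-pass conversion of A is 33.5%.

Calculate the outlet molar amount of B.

329 kmol

A reacted = 0.335 × 491.7 = 164.7 kmol; ν_A = −1, so ξ = 164.7/1 = 164.7 kmol.
Outlet amounts (n = n₀ + ν ξ):
  A: 491.7 − 1(164.7) = 327
  B: 0 + 2(164.7) = 329.4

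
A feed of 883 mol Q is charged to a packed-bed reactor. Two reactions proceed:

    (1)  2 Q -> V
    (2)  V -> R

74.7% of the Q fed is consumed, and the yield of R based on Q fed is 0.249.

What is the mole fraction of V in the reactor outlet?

Conversion of Q: Q consumed = 2ξ₁ = 0.747 × 883 → ξ₁ = 329.8 mol.
Yield of R: 1ξ₂ / 883 = 0.249 → ξ₂ = 219.9 mol.
Outlet amounts (n = n₀ + Σ ν·ξ):
  Q: 883 − 2(329.8) = 223.4
  V: 0 + 1(329.8) − 1(219.9) = 109.9
  R: 0 + 1(219.9) = 219.9
Total out = 553.2 mol; y_V = 109.9 / 553.2 = 0.1987.

0.199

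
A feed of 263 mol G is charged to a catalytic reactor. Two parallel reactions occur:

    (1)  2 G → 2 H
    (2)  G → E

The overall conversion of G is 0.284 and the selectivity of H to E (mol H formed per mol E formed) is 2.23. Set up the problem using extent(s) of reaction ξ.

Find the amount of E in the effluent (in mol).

23.1 mol

Conversion of G: G consumed = 0.284 × 263 = 74.69 mol = 2ξ₁ + 1ξ₂.
Selectivity: 2ξ₁ / (1ξ₂) = 2.23 → ξ₁ = 1.115 ξ₂.
Substitute: (2·1.115 + 1) ξ₂ = 74.69 → ξ₂ = 23.12 mol, ξ₁ = 25.78 mol.
Outlet amounts (n = n₀ + Σ ν·ξ):
  G: 263 − 2(25.78) − 1(23.12) = 188.3
  H: 0 + 2(25.78) = 51.57
  E: 0 + 1(23.12) = 23.12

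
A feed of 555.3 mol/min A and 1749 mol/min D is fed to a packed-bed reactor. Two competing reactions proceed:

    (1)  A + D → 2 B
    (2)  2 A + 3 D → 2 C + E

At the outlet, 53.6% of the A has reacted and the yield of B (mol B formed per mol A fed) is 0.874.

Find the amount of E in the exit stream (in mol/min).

Yield of B: 2ξ₁ / 555.3 = 0.874 → ξ₁ = 242.7 mol/min.
Conversion of A: 1ξ₁ + 2ξ₂ = 0.536 × 555.3 = 297.6 → ξ₂ = 27.49 mol/min.
Outlet amounts (n = n₀ + Σ ν·ξ):
  A: 555.3 − 1(242.7) − 2(27.49) = 257.7
  D: 1749 − 1(242.7) − 3(27.49) = 1424
  B: 0 + 2(242.7) = 485.3
  C: 0 + 2(27.49) = 54.97
  E: 0 + 1(27.49) = 27.49

27.5 mol/min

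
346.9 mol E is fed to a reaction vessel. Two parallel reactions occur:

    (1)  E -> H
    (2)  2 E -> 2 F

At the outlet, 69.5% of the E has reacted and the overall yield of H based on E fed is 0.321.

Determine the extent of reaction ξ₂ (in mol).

ξ₂ = 64.9 mol

Yield of H: 1ξ₁ / 346.9 = 0.321 → ξ₁ = 111.4 mol.
Conversion of E: 1ξ₁ + 2ξ₂ = 0.695 × 346.9 = 241.1 → ξ₂ = 64.87 mol.
Outlet amounts (n = n₀ + Σ ν·ξ):
  E: 346.9 − 1(111.4) − 2(64.87) = 105.8
  H: 0 + 1(111.4) = 111.4
  F: 0 + 2(64.87) = 129.7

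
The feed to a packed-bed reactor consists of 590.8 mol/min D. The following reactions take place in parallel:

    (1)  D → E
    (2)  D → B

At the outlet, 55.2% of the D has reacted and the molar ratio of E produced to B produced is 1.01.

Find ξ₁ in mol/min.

Conversion of D: D consumed = 0.552 × 590.8 = 326.1 mol/min = 1ξ₁ + 1ξ₂.
Selectivity: 1ξ₁ / (1ξ₂) = 1.01 → ξ₁ = 1.01 ξ₂.
Substitute: (1·1.01 + 1) ξ₂ = 326.1 → ξ₂ = 162.2 mol/min, ξ₁ = 163.9 mol/min.
Outlet amounts (n = n₀ + Σ ν·ξ):
  D: 590.8 − 1(163.9) − 1(162.2) = 264.7
  E: 0 + 1(163.9) = 163.9
  B: 0 + 1(162.2) = 162.2

ξ₁ = 164 mol/min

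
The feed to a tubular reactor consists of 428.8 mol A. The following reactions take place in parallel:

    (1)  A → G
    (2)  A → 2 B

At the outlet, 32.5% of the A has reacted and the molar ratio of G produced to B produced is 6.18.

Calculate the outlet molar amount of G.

Conversion of A: A consumed = 0.325 × 428.8 = 139.4 mol = 1ξ₁ + 1ξ₂.
Selectivity: 1ξ₁ / (2ξ₂) = 6.18 → ξ₁ = 12.36 ξ₂.
Substitute: (1·12.36 + 1) ξ₂ = 139.4 → ξ₂ = 10.43 mol, ξ₁ = 128.9 mol.
Outlet amounts (n = n₀ + Σ ν·ξ):
  A: 428.8 − 1(128.9) − 1(10.43) = 289.4
  G: 0 + 1(128.9) = 128.9
  B: 0 + 2(10.43) = 20.86

129 mol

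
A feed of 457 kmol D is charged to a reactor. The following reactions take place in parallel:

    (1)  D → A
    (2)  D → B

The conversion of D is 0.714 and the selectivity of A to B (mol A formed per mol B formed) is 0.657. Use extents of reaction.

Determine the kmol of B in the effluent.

Conversion of D: D consumed = 0.714 × 457 = 326.3 kmol = 1ξ₁ + 1ξ₂.
Selectivity: 1ξ₁ / (1ξ₂) = 0.657 → ξ₁ = 0.657 ξ₂.
Substitute: (1·0.657 + 1) ξ₂ = 326.3 → ξ₂ = 196.9 kmol, ξ₁ = 129.4 kmol.
Outlet amounts (n = n₀ + Σ ν·ξ):
  D: 457 − 1(129.4) − 1(196.9) = 130.7
  A: 0 + 1(129.4) = 129.4
  B: 0 + 1(196.9) = 196.9

197 kmol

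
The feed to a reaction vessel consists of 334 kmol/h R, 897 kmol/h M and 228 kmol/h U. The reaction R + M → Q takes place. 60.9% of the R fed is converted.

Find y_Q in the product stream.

0.162

R reacted = 0.609 × 334 = 203.4 kmol/h; ν_R = −1, so ξ = 203.4/1 = 203.4 kmol/h.
Outlet amounts (n = n₀ + ν ξ):
  R: 334 − 1(203.4) = 130.6
  M: 897 − 1(203.4) = 693.6
  Q: 0 + 1(203.4) = 203.4
  U: 228 (inert)
Total out = 1256 kmol/h; y_Q = 203.4 / 1256 = 0.162.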